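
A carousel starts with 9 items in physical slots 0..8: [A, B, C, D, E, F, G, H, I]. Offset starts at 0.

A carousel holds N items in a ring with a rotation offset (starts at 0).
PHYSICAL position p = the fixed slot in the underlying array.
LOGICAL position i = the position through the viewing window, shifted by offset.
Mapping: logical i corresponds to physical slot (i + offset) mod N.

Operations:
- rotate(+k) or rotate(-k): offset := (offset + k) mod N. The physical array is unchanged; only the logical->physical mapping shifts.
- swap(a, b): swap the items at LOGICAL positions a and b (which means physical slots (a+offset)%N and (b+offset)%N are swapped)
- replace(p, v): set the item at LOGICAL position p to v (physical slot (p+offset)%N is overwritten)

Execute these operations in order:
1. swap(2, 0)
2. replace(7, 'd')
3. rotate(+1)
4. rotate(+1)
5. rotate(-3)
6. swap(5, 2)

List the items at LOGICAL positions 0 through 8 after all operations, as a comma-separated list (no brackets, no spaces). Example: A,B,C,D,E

After op 1 (swap(2, 0)): offset=0, physical=[C,B,A,D,E,F,G,H,I], logical=[C,B,A,D,E,F,G,H,I]
After op 2 (replace(7, 'd')): offset=0, physical=[C,B,A,D,E,F,G,d,I], logical=[C,B,A,D,E,F,G,d,I]
After op 3 (rotate(+1)): offset=1, physical=[C,B,A,D,E,F,G,d,I], logical=[B,A,D,E,F,G,d,I,C]
After op 4 (rotate(+1)): offset=2, physical=[C,B,A,D,E,F,G,d,I], logical=[A,D,E,F,G,d,I,C,B]
After op 5 (rotate(-3)): offset=8, physical=[C,B,A,D,E,F,G,d,I], logical=[I,C,B,A,D,E,F,G,d]
After op 6 (swap(5, 2)): offset=8, physical=[C,E,A,D,B,F,G,d,I], logical=[I,C,E,A,D,B,F,G,d]

Answer: I,C,E,A,D,B,F,G,d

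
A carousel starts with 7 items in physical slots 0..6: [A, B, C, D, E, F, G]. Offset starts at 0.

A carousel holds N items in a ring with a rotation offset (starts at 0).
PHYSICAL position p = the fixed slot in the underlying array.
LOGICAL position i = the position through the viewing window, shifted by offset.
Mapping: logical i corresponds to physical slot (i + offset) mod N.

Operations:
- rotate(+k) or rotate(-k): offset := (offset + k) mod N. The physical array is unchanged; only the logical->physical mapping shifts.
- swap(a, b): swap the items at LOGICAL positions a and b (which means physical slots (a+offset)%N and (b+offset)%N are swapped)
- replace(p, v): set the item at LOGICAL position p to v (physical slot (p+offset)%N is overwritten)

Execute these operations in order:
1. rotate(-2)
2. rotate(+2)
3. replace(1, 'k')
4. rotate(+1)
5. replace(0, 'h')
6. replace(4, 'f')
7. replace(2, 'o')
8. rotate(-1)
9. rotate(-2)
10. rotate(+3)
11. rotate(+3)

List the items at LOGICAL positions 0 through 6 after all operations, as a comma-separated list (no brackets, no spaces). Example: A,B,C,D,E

After op 1 (rotate(-2)): offset=5, physical=[A,B,C,D,E,F,G], logical=[F,G,A,B,C,D,E]
After op 2 (rotate(+2)): offset=0, physical=[A,B,C,D,E,F,G], logical=[A,B,C,D,E,F,G]
After op 3 (replace(1, 'k')): offset=0, physical=[A,k,C,D,E,F,G], logical=[A,k,C,D,E,F,G]
After op 4 (rotate(+1)): offset=1, physical=[A,k,C,D,E,F,G], logical=[k,C,D,E,F,G,A]
After op 5 (replace(0, 'h')): offset=1, physical=[A,h,C,D,E,F,G], logical=[h,C,D,E,F,G,A]
After op 6 (replace(4, 'f')): offset=1, physical=[A,h,C,D,E,f,G], logical=[h,C,D,E,f,G,A]
After op 7 (replace(2, 'o')): offset=1, physical=[A,h,C,o,E,f,G], logical=[h,C,o,E,f,G,A]
After op 8 (rotate(-1)): offset=0, physical=[A,h,C,o,E,f,G], logical=[A,h,C,o,E,f,G]
After op 9 (rotate(-2)): offset=5, physical=[A,h,C,o,E,f,G], logical=[f,G,A,h,C,o,E]
After op 10 (rotate(+3)): offset=1, physical=[A,h,C,o,E,f,G], logical=[h,C,o,E,f,G,A]
After op 11 (rotate(+3)): offset=4, physical=[A,h,C,o,E,f,G], logical=[E,f,G,A,h,C,o]

Answer: E,f,G,A,h,C,o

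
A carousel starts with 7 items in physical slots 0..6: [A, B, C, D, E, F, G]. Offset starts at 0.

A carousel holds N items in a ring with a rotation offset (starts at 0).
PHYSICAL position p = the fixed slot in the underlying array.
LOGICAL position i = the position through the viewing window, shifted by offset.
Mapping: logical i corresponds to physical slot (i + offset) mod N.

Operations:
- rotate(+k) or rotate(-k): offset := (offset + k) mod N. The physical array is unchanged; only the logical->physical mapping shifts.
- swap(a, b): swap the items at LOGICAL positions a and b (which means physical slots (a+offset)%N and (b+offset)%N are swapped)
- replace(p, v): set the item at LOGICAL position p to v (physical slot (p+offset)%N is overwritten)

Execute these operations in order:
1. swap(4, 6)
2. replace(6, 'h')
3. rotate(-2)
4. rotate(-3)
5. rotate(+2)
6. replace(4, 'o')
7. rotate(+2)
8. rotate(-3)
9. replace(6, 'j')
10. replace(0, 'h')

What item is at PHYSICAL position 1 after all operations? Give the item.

After op 1 (swap(4, 6)): offset=0, physical=[A,B,C,D,G,F,E], logical=[A,B,C,D,G,F,E]
After op 2 (replace(6, 'h')): offset=0, physical=[A,B,C,D,G,F,h], logical=[A,B,C,D,G,F,h]
After op 3 (rotate(-2)): offset=5, physical=[A,B,C,D,G,F,h], logical=[F,h,A,B,C,D,G]
After op 4 (rotate(-3)): offset=2, physical=[A,B,C,D,G,F,h], logical=[C,D,G,F,h,A,B]
After op 5 (rotate(+2)): offset=4, physical=[A,B,C,D,G,F,h], logical=[G,F,h,A,B,C,D]
After op 6 (replace(4, 'o')): offset=4, physical=[A,o,C,D,G,F,h], logical=[G,F,h,A,o,C,D]
After op 7 (rotate(+2)): offset=6, physical=[A,o,C,D,G,F,h], logical=[h,A,o,C,D,G,F]
After op 8 (rotate(-3)): offset=3, physical=[A,o,C,D,G,F,h], logical=[D,G,F,h,A,o,C]
After op 9 (replace(6, 'j')): offset=3, physical=[A,o,j,D,G,F,h], logical=[D,G,F,h,A,o,j]
After op 10 (replace(0, 'h')): offset=3, physical=[A,o,j,h,G,F,h], logical=[h,G,F,h,A,o,j]

Answer: o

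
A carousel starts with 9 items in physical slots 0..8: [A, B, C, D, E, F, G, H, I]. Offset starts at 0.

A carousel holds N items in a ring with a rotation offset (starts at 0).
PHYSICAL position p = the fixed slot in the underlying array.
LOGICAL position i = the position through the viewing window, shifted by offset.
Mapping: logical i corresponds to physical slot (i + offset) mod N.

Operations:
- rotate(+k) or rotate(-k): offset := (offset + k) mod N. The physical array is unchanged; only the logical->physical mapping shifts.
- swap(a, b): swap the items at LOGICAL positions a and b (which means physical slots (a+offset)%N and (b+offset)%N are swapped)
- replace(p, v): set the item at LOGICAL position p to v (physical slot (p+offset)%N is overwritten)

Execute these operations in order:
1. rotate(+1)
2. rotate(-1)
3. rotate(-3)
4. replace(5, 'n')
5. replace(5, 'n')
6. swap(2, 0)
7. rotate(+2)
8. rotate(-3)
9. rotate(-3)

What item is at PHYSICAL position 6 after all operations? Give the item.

After op 1 (rotate(+1)): offset=1, physical=[A,B,C,D,E,F,G,H,I], logical=[B,C,D,E,F,G,H,I,A]
After op 2 (rotate(-1)): offset=0, physical=[A,B,C,D,E,F,G,H,I], logical=[A,B,C,D,E,F,G,H,I]
After op 3 (rotate(-3)): offset=6, physical=[A,B,C,D,E,F,G,H,I], logical=[G,H,I,A,B,C,D,E,F]
After op 4 (replace(5, 'n')): offset=6, physical=[A,B,n,D,E,F,G,H,I], logical=[G,H,I,A,B,n,D,E,F]
After op 5 (replace(5, 'n')): offset=6, physical=[A,B,n,D,E,F,G,H,I], logical=[G,H,I,A,B,n,D,E,F]
After op 6 (swap(2, 0)): offset=6, physical=[A,B,n,D,E,F,I,H,G], logical=[I,H,G,A,B,n,D,E,F]
After op 7 (rotate(+2)): offset=8, physical=[A,B,n,D,E,F,I,H,G], logical=[G,A,B,n,D,E,F,I,H]
After op 8 (rotate(-3)): offset=5, physical=[A,B,n,D,E,F,I,H,G], logical=[F,I,H,G,A,B,n,D,E]
After op 9 (rotate(-3)): offset=2, physical=[A,B,n,D,E,F,I,H,G], logical=[n,D,E,F,I,H,G,A,B]

Answer: I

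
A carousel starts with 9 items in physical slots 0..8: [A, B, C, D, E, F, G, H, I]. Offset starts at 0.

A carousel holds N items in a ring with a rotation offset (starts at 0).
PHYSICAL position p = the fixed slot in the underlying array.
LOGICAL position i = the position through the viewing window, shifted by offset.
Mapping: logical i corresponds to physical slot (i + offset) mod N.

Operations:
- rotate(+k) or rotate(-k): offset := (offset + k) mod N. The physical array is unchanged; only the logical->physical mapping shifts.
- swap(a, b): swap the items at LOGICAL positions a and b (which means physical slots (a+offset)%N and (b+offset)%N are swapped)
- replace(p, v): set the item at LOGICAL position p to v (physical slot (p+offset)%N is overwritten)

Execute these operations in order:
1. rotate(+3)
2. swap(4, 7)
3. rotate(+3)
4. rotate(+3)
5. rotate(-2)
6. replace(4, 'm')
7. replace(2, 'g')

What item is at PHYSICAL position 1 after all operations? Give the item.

After op 1 (rotate(+3)): offset=3, physical=[A,B,C,D,E,F,G,H,I], logical=[D,E,F,G,H,I,A,B,C]
After op 2 (swap(4, 7)): offset=3, physical=[A,H,C,D,E,F,G,B,I], logical=[D,E,F,G,B,I,A,H,C]
After op 3 (rotate(+3)): offset=6, physical=[A,H,C,D,E,F,G,B,I], logical=[G,B,I,A,H,C,D,E,F]
After op 4 (rotate(+3)): offset=0, physical=[A,H,C,D,E,F,G,B,I], logical=[A,H,C,D,E,F,G,B,I]
After op 5 (rotate(-2)): offset=7, physical=[A,H,C,D,E,F,G,B,I], logical=[B,I,A,H,C,D,E,F,G]
After op 6 (replace(4, 'm')): offset=7, physical=[A,H,m,D,E,F,G,B,I], logical=[B,I,A,H,m,D,E,F,G]
After op 7 (replace(2, 'g')): offset=7, physical=[g,H,m,D,E,F,G,B,I], logical=[B,I,g,H,m,D,E,F,G]

Answer: H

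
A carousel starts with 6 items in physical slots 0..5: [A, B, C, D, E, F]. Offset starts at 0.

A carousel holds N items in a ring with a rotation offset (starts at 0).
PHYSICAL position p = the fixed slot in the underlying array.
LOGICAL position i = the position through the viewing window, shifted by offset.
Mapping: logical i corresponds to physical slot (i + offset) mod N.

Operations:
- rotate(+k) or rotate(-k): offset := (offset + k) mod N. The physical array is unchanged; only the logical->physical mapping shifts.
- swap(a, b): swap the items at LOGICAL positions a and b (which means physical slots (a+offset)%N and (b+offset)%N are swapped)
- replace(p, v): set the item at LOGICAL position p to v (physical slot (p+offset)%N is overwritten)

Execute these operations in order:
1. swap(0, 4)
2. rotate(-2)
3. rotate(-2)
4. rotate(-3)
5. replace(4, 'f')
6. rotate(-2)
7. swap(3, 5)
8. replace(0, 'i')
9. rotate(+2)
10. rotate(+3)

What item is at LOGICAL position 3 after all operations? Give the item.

After op 1 (swap(0, 4)): offset=0, physical=[E,B,C,D,A,F], logical=[E,B,C,D,A,F]
After op 2 (rotate(-2)): offset=4, physical=[E,B,C,D,A,F], logical=[A,F,E,B,C,D]
After op 3 (rotate(-2)): offset=2, physical=[E,B,C,D,A,F], logical=[C,D,A,F,E,B]
After op 4 (rotate(-3)): offset=5, physical=[E,B,C,D,A,F], logical=[F,E,B,C,D,A]
After op 5 (replace(4, 'f')): offset=5, physical=[E,B,C,f,A,F], logical=[F,E,B,C,f,A]
After op 6 (rotate(-2)): offset=3, physical=[E,B,C,f,A,F], logical=[f,A,F,E,B,C]
After op 7 (swap(3, 5)): offset=3, physical=[C,B,E,f,A,F], logical=[f,A,F,C,B,E]
After op 8 (replace(0, 'i')): offset=3, physical=[C,B,E,i,A,F], logical=[i,A,F,C,B,E]
After op 9 (rotate(+2)): offset=5, physical=[C,B,E,i,A,F], logical=[F,C,B,E,i,A]
After op 10 (rotate(+3)): offset=2, physical=[C,B,E,i,A,F], logical=[E,i,A,F,C,B]

Answer: F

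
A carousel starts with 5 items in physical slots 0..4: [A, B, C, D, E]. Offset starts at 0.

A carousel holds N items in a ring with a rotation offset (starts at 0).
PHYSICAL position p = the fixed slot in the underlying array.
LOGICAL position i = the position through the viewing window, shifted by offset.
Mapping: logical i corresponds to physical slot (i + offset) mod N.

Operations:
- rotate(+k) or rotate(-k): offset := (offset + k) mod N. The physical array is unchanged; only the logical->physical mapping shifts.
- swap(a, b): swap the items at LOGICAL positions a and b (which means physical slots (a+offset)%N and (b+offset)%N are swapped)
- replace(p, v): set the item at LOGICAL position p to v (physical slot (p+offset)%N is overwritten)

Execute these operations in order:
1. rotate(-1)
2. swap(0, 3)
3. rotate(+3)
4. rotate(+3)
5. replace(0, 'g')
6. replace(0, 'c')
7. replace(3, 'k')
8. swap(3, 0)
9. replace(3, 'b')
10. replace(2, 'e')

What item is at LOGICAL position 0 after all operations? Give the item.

After op 1 (rotate(-1)): offset=4, physical=[A,B,C,D,E], logical=[E,A,B,C,D]
After op 2 (swap(0, 3)): offset=4, physical=[A,B,E,D,C], logical=[C,A,B,E,D]
After op 3 (rotate(+3)): offset=2, physical=[A,B,E,D,C], logical=[E,D,C,A,B]
After op 4 (rotate(+3)): offset=0, physical=[A,B,E,D,C], logical=[A,B,E,D,C]
After op 5 (replace(0, 'g')): offset=0, physical=[g,B,E,D,C], logical=[g,B,E,D,C]
After op 6 (replace(0, 'c')): offset=0, physical=[c,B,E,D,C], logical=[c,B,E,D,C]
After op 7 (replace(3, 'k')): offset=0, physical=[c,B,E,k,C], logical=[c,B,E,k,C]
After op 8 (swap(3, 0)): offset=0, physical=[k,B,E,c,C], logical=[k,B,E,c,C]
After op 9 (replace(3, 'b')): offset=0, physical=[k,B,E,b,C], logical=[k,B,E,b,C]
After op 10 (replace(2, 'e')): offset=0, physical=[k,B,e,b,C], logical=[k,B,e,b,C]

Answer: k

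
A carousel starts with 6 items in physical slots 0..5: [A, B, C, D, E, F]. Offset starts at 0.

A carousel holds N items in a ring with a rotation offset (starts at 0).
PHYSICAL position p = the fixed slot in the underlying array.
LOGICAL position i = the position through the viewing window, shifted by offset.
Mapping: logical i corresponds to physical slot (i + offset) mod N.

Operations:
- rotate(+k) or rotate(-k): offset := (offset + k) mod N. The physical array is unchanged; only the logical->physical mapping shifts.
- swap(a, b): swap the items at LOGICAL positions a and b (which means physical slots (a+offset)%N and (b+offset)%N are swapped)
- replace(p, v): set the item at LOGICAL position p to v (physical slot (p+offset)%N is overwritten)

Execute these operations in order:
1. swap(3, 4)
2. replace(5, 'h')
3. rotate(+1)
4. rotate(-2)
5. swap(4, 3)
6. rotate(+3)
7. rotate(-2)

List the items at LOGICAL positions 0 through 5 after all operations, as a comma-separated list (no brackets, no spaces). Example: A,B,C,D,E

Answer: A,B,E,C,D,h

Derivation:
After op 1 (swap(3, 4)): offset=0, physical=[A,B,C,E,D,F], logical=[A,B,C,E,D,F]
After op 2 (replace(5, 'h')): offset=0, physical=[A,B,C,E,D,h], logical=[A,B,C,E,D,h]
After op 3 (rotate(+1)): offset=1, physical=[A,B,C,E,D,h], logical=[B,C,E,D,h,A]
After op 4 (rotate(-2)): offset=5, physical=[A,B,C,E,D,h], logical=[h,A,B,C,E,D]
After op 5 (swap(4, 3)): offset=5, physical=[A,B,E,C,D,h], logical=[h,A,B,E,C,D]
After op 6 (rotate(+3)): offset=2, physical=[A,B,E,C,D,h], logical=[E,C,D,h,A,B]
After op 7 (rotate(-2)): offset=0, physical=[A,B,E,C,D,h], logical=[A,B,E,C,D,h]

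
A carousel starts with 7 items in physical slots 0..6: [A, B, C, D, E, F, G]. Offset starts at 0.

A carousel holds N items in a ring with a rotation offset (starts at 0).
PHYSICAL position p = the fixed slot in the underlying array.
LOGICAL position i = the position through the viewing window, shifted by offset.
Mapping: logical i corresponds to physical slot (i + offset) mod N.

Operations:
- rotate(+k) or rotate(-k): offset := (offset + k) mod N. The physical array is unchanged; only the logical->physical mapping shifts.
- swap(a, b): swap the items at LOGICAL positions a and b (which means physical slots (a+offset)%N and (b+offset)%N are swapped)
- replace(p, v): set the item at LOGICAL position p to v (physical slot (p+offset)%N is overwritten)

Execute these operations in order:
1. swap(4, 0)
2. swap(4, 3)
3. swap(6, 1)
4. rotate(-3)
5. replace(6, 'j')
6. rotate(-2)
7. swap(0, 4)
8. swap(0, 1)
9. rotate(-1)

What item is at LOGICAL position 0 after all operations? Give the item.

After op 1 (swap(4, 0)): offset=0, physical=[E,B,C,D,A,F,G], logical=[E,B,C,D,A,F,G]
After op 2 (swap(4, 3)): offset=0, physical=[E,B,C,A,D,F,G], logical=[E,B,C,A,D,F,G]
After op 3 (swap(6, 1)): offset=0, physical=[E,G,C,A,D,F,B], logical=[E,G,C,A,D,F,B]
After op 4 (rotate(-3)): offset=4, physical=[E,G,C,A,D,F,B], logical=[D,F,B,E,G,C,A]
After op 5 (replace(6, 'j')): offset=4, physical=[E,G,C,j,D,F,B], logical=[D,F,B,E,G,C,j]
After op 6 (rotate(-2)): offset=2, physical=[E,G,C,j,D,F,B], logical=[C,j,D,F,B,E,G]
After op 7 (swap(0, 4)): offset=2, physical=[E,G,B,j,D,F,C], logical=[B,j,D,F,C,E,G]
After op 8 (swap(0, 1)): offset=2, physical=[E,G,j,B,D,F,C], logical=[j,B,D,F,C,E,G]
After op 9 (rotate(-1)): offset=1, physical=[E,G,j,B,D,F,C], logical=[G,j,B,D,F,C,E]

Answer: G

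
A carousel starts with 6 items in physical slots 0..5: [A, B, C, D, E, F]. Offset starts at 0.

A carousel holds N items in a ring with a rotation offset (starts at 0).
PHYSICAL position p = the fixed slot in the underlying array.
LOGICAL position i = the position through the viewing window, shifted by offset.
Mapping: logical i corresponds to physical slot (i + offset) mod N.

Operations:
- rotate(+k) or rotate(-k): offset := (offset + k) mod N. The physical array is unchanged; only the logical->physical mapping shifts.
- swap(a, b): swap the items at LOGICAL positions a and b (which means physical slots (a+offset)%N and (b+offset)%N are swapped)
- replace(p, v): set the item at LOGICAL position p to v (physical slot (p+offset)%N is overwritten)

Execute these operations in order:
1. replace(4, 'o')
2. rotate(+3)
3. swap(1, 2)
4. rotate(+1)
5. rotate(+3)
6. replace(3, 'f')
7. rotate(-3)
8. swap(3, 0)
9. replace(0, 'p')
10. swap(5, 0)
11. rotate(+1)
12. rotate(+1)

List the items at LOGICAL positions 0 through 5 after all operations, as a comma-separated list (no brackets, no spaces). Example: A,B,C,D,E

After op 1 (replace(4, 'o')): offset=0, physical=[A,B,C,D,o,F], logical=[A,B,C,D,o,F]
After op 2 (rotate(+3)): offset=3, physical=[A,B,C,D,o,F], logical=[D,o,F,A,B,C]
After op 3 (swap(1, 2)): offset=3, physical=[A,B,C,D,F,o], logical=[D,F,o,A,B,C]
After op 4 (rotate(+1)): offset=4, physical=[A,B,C,D,F,o], logical=[F,o,A,B,C,D]
After op 5 (rotate(+3)): offset=1, physical=[A,B,C,D,F,o], logical=[B,C,D,F,o,A]
After op 6 (replace(3, 'f')): offset=1, physical=[A,B,C,D,f,o], logical=[B,C,D,f,o,A]
After op 7 (rotate(-3)): offset=4, physical=[A,B,C,D,f,o], logical=[f,o,A,B,C,D]
After op 8 (swap(3, 0)): offset=4, physical=[A,f,C,D,B,o], logical=[B,o,A,f,C,D]
After op 9 (replace(0, 'p')): offset=4, physical=[A,f,C,D,p,o], logical=[p,o,A,f,C,D]
After op 10 (swap(5, 0)): offset=4, physical=[A,f,C,p,D,o], logical=[D,o,A,f,C,p]
After op 11 (rotate(+1)): offset=5, physical=[A,f,C,p,D,o], logical=[o,A,f,C,p,D]
After op 12 (rotate(+1)): offset=0, physical=[A,f,C,p,D,o], logical=[A,f,C,p,D,o]

Answer: A,f,C,p,D,o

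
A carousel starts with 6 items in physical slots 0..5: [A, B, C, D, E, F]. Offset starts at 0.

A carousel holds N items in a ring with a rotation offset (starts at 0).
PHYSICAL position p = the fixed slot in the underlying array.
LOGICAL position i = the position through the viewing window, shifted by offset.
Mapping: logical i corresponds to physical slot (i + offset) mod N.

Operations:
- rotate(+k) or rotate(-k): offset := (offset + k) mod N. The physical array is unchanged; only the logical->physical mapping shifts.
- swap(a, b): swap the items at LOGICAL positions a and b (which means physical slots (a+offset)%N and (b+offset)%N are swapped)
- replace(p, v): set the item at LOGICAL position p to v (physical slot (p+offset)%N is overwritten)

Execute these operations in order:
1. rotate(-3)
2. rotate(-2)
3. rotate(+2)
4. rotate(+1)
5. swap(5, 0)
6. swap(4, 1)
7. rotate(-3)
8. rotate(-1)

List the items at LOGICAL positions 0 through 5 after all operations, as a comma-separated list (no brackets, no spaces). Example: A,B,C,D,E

Answer: A,B,F,E,D,C

Derivation:
After op 1 (rotate(-3)): offset=3, physical=[A,B,C,D,E,F], logical=[D,E,F,A,B,C]
After op 2 (rotate(-2)): offset=1, physical=[A,B,C,D,E,F], logical=[B,C,D,E,F,A]
After op 3 (rotate(+2)): offset=3, physical=[A,B,C,D,E,F], logical=[D,E,F,A,B,C]
After op 4 (rotate(+1)): offset=4, physical=[A,B,C,D,E,F], logical=[E,F,A,B,C,D]
After op 5 (swap(5, 0)): offset=4, physical=[A,B,C,E,D,F], logical=[D,F,A,B,C,E]
After op 6 (swap(4, 1)): offset=4, physical=[A,B,F,E,D,C], logical=[D,C,A,B,F,E]
After op 7 (rotate(-3)): offset=1, physical=[A,B,F,E,D,C], logical=[B,F,E,D,C,A]
After op 8 (rotate(-1)): offset=0, physical=[A,B,F,E,D,C], logical=[A,B,F,E,D,C]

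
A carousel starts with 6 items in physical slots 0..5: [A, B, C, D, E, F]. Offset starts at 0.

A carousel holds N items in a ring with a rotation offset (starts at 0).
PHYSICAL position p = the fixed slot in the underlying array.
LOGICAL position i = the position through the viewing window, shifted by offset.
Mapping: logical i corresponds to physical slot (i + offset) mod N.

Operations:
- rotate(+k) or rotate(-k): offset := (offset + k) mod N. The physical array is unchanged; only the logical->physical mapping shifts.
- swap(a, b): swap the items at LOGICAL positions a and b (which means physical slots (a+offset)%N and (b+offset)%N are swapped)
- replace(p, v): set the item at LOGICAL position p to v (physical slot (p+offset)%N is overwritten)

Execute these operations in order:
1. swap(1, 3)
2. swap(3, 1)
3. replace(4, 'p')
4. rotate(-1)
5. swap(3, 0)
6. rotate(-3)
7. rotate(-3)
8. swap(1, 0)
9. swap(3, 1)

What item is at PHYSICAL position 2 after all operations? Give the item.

After op 1 (swap(1, 3)): offset=0, physical=[A,D,C,B,E,F], logical=[A,D,C,B,E,F]
After op 2 (swap(3, 1)): offset=0, physical=[A,B,C,D,E,F], logical=[A,B,C,D,E,F]
After op 3 (replace(4, 'p')): offset=0, physical=[A,B,C,D,p,F], logical=[A,B,C,D,p,F]
After op 4 (rotate(-1)): offset=5, physical=[A,B,C,D,p,F], logical=[F,A,B,C,D,p]
After op 5 (swap(3, 0)): offset=5, physical=[A,B,F,D,p,C], logical=[C,A,B,F,D,p]
After op 6 (rotate(-3)): offset=2, physical=[A,B,F,D,p,C], logical=[F,D,p,C,A,B]
After op 7 (rotate(-3)): offset=5, physical=[A,B,F,D,p,C], logical=[C,A,B,F,D,p]
After op 8 (swap(1, 0)): offset=5, physical=[C,B,F,D,p,A], logical=[A,C,B,F,D,p]
After op 9 (swap(3, 1)): offset=5, physical=[F,B,C,D,p,A], logical=[A,F,B,C,D,p]

Answer: C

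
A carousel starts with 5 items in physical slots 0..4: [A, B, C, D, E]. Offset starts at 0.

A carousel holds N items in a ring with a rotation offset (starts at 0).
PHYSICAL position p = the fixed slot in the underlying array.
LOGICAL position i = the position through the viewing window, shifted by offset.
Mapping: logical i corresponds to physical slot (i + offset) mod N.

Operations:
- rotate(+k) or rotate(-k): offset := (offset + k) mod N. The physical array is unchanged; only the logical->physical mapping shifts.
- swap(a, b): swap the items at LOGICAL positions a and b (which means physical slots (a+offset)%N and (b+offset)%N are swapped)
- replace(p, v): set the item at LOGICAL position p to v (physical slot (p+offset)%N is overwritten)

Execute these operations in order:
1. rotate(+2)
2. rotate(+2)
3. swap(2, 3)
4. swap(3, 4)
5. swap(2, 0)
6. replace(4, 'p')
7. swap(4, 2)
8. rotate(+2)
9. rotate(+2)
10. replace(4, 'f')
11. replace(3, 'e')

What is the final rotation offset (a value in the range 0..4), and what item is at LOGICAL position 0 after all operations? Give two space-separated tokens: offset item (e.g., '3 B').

After op 1 (rotate(+2)): offset=2, physical=[A,B,C,D,E], logical=[C,D,E,A,B]
After op 2 (rotate(+2)): offset=4, physical=[A,B,C,D,E], logical=[E,A,B,C,D]
After op 3 (swap(2, 3)): offset=4, physical=[A,C,B,D,E], logical=[E,A,C,B,D]
After op 4 (swap(3, 4)): offset=4, physical=[A,C,D,B,E], logical=[E,A,C,D,B]
After op 5 (swap(2, 0)): offset=4, physical=[A,E,D,B,C], logical=[C,A,E,D,B]
After op 6 (replace(4, 'p')): offset=4, physical=[A,E,D,p,C], logical=[C,A,E,D,p]
After op 7 (swap(4, 2)): offset=4, physical=[A,p,D,E,C], logical=[C,A,p,D,E]
After op 8 (rotate(+2)): offset=1, physical=[A,p,D,E,C], logical=[p,D,E,C,A]
After op 9 (rotate(+2)): offset=3, physical=[A,p,D,E,C], logical=[E,C,A,p,D]
After op 10 (replace(4, 'f')): offset=3, physical=[A,p,f,E,C], logical=[E,C,A,p,f]
After op 11 (replace(3, 'e')): offset=3, physical=[A,e,f,E,C], logical=[E,C,A,e,f]

Answer: 3 E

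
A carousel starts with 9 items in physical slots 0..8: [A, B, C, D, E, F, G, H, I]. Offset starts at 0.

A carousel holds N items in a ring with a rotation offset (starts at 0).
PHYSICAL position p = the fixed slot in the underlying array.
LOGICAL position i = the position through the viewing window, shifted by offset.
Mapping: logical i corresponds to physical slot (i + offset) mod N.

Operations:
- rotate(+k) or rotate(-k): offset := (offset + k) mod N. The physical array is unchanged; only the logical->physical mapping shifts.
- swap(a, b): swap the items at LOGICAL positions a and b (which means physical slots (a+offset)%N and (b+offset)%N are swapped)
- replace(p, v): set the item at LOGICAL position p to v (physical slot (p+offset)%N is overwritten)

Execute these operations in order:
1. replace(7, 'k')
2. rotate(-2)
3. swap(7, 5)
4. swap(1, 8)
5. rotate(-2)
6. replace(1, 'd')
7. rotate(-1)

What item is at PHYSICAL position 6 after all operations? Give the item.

Answer: d

Derivation:
After op 1 (replace(7, 'k')): offset=0, physical=[A,B,C,D,E,F,G,k,I], logical=[A,B,C,D,E,F,G,k,I]
After op 2 (rotate(-2)): offset=7, physical=[A,B,C,D,E,F,G,k,I], logical=[k,I,A,B,C,D,E,F,G]
After op 3 (swap(7, 5)): offset=7, physical=[A,B,C,F,E,D,G,k,I], logical=[k,I,A,B,C,F,E,D,G]
After op 4 (swap(1, 8)): offset=7, physical=[A,B,C,F,E,D,I,k,G], logical=[k,G,A,B,C,F,E,D,I]
After op 5 (rotate(-2)): offset=5, physical=[A,B,C,F,E,D,I,k,G], logical=[D,I,k,G,A,B,C,F,E]
After op 6 (replace(1, 'd')): offset=5, physical=[A,B,C,F,E,D,d,k,G], logical=[D,d,k,G,A,B,C,F,E]
After op 7 (rotate(-1)): offset=4, physical=[A,B,C,F,E,D,d,k,G], logical=[E,D,d,k,G,A,B,C,F]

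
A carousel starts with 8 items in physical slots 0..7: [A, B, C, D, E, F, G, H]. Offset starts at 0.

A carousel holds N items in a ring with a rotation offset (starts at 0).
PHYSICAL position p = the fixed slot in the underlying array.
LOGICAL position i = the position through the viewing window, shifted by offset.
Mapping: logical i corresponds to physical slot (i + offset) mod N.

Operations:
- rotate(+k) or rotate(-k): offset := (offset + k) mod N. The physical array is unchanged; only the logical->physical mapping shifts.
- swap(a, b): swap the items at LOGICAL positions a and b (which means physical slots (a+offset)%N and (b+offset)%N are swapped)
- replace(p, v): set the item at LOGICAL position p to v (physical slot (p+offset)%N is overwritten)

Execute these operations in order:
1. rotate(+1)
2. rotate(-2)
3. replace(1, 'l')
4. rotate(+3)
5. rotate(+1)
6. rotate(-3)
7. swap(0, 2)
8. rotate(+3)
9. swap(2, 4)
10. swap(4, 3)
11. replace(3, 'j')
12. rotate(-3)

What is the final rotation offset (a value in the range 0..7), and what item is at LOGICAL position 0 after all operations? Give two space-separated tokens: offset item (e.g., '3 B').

Answer: 0 C

Derivation:
After op 1 (rotate(+1)): offset=1, physical=[A,B,C,D,E,F,G,H], logical=[B,C,D,E,F,G,H,A]
After op 2 (rotate(-2)): offset=7, physical=[A,B,C,D,E,F,G,H], logical=[H,A,B,C,D,E,F,G]
After op 3 (replace(1, 'l')): offset=7, physical=[l,B,C,D,E,F,G,H], logical=[H,l,B,C,D,E,F,G]
After op 4 (rotate(+3)): offset=2, physical=[l,B,C,D,E,F,G,H], logical=[C,D,E,F,G,H,l,B]
After op 5 (rotate(+1)): offset=3, physical=[l,B,C,D,E,F,G,H], logical=[D,E,F,G,H,l,B,C]
After op 6 (rotate(-3)): offset=0, physical=[l,B,C,D,E,F,G,H], logical=[l,B,C,D,E,F,G,H]
After op 7 (swap(0, 2)): offset=0, physical=[C,B,l,D,E,F,G,H], logical=[C,B,l,D,E,F,G,H]
After op 8 (rotate(+3)): offset=3, physical=[C,B,l,D,E,F,G,H], logical=[D,E,F,G,H,C,B,l]
After op 9 (swap(2, 4)): offset=3, physical=[C,B,l,D,E,H,G,F], logical=[D,E,H,G,F,C,B,l]
After op 10 (swap(4, 3)): offset=3, physical=[C,B,l,D,E,H,F,G], logical=[D,E,H,F,G,C,B,l]
After op 11 (replace(3, 'j')): offset=3, physical=[C,B,l,D,E,H,j,G], logical=[D,E,H,j,G,C,B,l]
After op 12 (rotate(-3)): offset=0, physical=[C,B,l,D,E,H,j,G], logical=[C,B,l,D,E,H,j,G]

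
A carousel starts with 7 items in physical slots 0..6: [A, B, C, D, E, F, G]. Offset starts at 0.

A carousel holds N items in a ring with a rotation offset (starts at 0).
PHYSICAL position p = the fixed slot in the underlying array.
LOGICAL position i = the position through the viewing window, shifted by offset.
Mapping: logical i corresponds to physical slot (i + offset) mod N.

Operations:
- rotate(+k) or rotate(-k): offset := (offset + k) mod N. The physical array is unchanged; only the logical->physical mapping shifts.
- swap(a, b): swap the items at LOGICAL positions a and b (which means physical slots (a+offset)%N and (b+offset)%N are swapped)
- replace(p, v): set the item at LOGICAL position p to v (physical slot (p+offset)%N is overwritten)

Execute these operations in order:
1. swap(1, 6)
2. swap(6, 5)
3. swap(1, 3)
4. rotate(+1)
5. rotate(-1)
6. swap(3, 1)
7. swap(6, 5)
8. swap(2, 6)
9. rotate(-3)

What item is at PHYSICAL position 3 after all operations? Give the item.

Answer: D

Derivation:
After op 1 (swap(1, 6)): offset=0, physical=[A,G,C,D,E,F,B], logical=[A,G,C,D,E,F,B]
After op 2 (swap(6, 5)): offset=0, physical=[A,G,C,D,E,B,F], logical=[A,G,C,D,E,B,F]
After op 3 (swap(1, 3)): offset=0, physical=[A,D,C,G,E,B,F], logical=[A,D,C,G,E,B,F]
After op 4 (rotate(+1)): offset=1, physical=[A,D,C,G,E,B,F], logical=[D,C,G,E,B,F,A]
After op 5 (rotate(-1)): offset=0, physical=[A,D,C,G,E,B,F], logical=[A,D,C,G,E,B,F]
After op 6 (swap(3, 1)): offset=0, physical=[A,G,C,D,E,B,F], logical=[A,G,C,D,E,B,F]
After op 7 (swap(6, 5)): offset=0, physical=[A,G,C,D,E,F,B], logical=[A,G,C,D,E,F,B]
After op 8 (swap(2, 6)): offset=0, physical=[A,G,B,D,E,F,C], logical=[A,G,B,D,E,F,C]
After op 9 (rotate(-3)): offset=4, physical=[A,G,B,D,E,F,C], logical=[E,F,C,A,G,B,D]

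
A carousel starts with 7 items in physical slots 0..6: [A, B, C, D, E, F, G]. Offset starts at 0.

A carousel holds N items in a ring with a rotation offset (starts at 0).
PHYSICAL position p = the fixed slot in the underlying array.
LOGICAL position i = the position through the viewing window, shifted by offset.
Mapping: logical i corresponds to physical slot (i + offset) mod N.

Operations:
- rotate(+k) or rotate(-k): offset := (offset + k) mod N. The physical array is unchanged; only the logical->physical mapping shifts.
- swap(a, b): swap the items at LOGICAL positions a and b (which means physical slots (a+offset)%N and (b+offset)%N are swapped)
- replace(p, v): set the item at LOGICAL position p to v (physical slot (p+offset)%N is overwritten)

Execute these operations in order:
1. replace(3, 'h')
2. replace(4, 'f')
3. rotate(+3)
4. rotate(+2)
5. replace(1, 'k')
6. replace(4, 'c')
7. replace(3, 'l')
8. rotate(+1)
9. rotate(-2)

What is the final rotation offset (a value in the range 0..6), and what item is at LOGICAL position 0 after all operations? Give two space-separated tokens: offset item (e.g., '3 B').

Answer: 4 f

Derivation:
After op 1 (replace(3, 'h')): offset=0, physical=[A,B,C,h,E,F,G], logical=[A,B,C,h,E,F,G]
After op 2 (replace(4, 'f')): offset=0, physical=[A,B,C,h,f,F,G], logical=[A,B,C,h,f,F,G]
After op 3 (rotate(+3)): offset=3, physical=[A,B,C,h,f,F,G], logical=[h,f,F,G,A,B,C]
After op 4 (rotate(+2)): offset=5, physical=[A,B,C,h,f,F,G], logical=[F,G,A,B,C,h,f]
After op 5 (replace(1, 'k')): offset=5, physical=[A,B,C,h,f,F,k], logical=[F,k,A,B,C,h,f]
After op 6 (replace(4, 'c')): offset=5, physical=[A,B,c,h,f,F,k], logical=[F,k,A,B,c,h,f]
After op 7 (replace(3, 'l')): offset=5, physical=[A,l,c,h,f,F,k], logical=[F,k,A,l,c,h,f]
After op 8 (rotate(+1)): offset=6, physical=[A,l,c,h,f,F,k], logical=[k,A,l,c,h,f,F]
After op 9 (rotate(-2)): offset=4, physical=[A,l,c,h,f,F,k], logical=[f,F,k,A,l,c,h]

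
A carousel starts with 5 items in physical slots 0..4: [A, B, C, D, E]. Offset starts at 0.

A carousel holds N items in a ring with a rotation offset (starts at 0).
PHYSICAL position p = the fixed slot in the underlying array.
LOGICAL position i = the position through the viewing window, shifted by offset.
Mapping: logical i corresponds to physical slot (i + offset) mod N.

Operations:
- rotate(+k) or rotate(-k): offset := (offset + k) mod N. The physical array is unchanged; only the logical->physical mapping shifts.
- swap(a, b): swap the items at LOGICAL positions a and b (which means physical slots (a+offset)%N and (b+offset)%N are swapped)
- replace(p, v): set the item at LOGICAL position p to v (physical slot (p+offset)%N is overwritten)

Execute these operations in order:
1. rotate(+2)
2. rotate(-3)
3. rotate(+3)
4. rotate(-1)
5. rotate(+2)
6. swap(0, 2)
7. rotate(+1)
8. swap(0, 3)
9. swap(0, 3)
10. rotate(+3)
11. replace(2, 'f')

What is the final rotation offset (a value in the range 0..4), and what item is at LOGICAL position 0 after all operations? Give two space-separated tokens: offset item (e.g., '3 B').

After op 1 (rotate(+2)): offset=2, physical=[A,B,C,D,E], logical=[C,D,E,A,B]
After op 2 (rotate(-3)): offset=4, physical=[A,B,C,D,E], logical=[E,A,B,C,D]
After op 3 (rotate(+3)): offset=2, physical=[A,B,C,D,E], logical=[C,D,E,A,B]
After op 4 (rotate(-1)): offset=1, physical=[A,B,C,D,E], logical=[B,C,D,E,A]
After op 5 (rotate(+2)): offset=3, physical=[A,B,C,D,E], logical=[D,E,A,B,C]
After op 6 (swap(0, 2)): offset=3, physical=[D,B,C,A,E], logical=[A,E,D,B,C]
After op 7 (rotate(+1)): offset=4, physical=[D,B,C,A,E], logical=[E,D,B,C,A]
After op 8 (swap(0, 3)): offset=4, physical=[D,B,E,A,C], logical=[C,D,B,E,A]
After op 9 (swap(0, 3)): offset=4, physical=[D,B,C,A,E], logical=[E,D,B,C,A]
After op 10 (rotate(+3)): offset=2, physical=[D,B,C,A,E], logical=[C,A,E,D,B]
After op 11 (replace(2, 'f')): offset=2, physical=[D,B,C,A,f], logical=[C,A,f,D,B]

Answer: 2 C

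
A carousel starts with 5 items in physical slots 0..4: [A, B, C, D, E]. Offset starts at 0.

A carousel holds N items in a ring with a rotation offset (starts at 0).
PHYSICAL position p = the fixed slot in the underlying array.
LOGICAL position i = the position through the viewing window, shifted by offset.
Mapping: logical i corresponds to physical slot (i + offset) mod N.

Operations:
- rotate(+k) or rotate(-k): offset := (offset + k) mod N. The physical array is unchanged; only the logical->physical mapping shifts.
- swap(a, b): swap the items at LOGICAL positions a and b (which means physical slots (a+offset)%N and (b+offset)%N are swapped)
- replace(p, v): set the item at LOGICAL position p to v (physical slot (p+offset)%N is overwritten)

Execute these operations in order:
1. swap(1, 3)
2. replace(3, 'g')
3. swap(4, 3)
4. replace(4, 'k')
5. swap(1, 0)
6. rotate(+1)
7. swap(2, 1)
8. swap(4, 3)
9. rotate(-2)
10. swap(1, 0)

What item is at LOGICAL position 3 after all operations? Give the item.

After op 1 (swap(1, 3)): offset=0, physical=[A,D,C,B,E], logical=[A,D,C,B,E]
After op 2 (replace(3, 'g')): offset=0, physical=[A,D,C,g,E], logical=[A,D,C,g,E]
After op 3 (swap(4, 3)): offset=0, physical=[A,D,C,E,g], logical=[A,D,C,E,g]
After op 4 (replace(4, 'k')): offset=0, physical=[A,D,C,E,k], logical=[A,D,C,E,k]
After op 5 (swap(1, 0)): offset=0, physical=[D,A,C,E,k], logical=[D,A,C,E,k]
After op 6 (rotate(+1)): offset=1, physical=[D,A,C,E,k], logical=[A,C,E,k,D]
After op 7 (swap(2, 1)): offset=1, physical=[D,A,E,C,k], logical=[A,E,C,k,D]
After op 8 (swap(4, 3)): offset=1, physical=[k,A,E,C,D], logical=[A,E,C,D,k]
After op 9 (rotate(-2)): offset=4, physical=[k,A,E,C,D], logical=[D,k,A,E,C]
After op 10 (swap(1, 0)): offset=4, physical=[D,A,E,C,k], logical=[k,D,A,E,C]

Answer: E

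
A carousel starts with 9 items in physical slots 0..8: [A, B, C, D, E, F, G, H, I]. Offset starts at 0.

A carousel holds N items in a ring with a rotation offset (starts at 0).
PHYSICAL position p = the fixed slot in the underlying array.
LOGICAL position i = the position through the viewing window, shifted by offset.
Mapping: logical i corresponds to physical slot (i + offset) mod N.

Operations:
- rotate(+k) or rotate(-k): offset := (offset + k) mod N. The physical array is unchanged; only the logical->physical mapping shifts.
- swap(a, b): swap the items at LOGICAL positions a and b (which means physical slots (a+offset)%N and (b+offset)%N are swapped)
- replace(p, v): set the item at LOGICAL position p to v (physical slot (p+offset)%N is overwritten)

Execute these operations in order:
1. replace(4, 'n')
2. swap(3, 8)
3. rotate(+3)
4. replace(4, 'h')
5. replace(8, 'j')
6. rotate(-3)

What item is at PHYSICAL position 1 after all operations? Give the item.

After op 1 (replace(4, 'n')): offset=0, physical=[A,B,C,D,n,F,G,H,I], logical=[A,B,C,D,n,F,G,H,I]
After op 2 (swap(3, 8)): offset=0, physical=[A,B,C,I,n,F,G,H,D], logical=[A,B,C,I,n,F,G,H,D]
After op 3 (rotate(+3)): offset=3, physical=[A,B,C,I,n,F,G,H,D], logical=[I,n,F,G,H,D,A,B,C]
After op 4 (replace(4, 'h')): offset=3, physical=[A,B,C,I,n,F,G,h,D], logical=[I,n,F,G,h,D,A,B,C]
After op 5 (replace(8, 'j')): offset=3, physical=[A,B,j,I,n,F,G,h,D], logical=[I,n,F,G,h,D,A,B,j]
After op 6 (rotate(-3)): offset=0, physical=[A,B,j,I,n,F,G,h,D], logical=[A,B,j,I,n,F,G,h,D]

Answer: B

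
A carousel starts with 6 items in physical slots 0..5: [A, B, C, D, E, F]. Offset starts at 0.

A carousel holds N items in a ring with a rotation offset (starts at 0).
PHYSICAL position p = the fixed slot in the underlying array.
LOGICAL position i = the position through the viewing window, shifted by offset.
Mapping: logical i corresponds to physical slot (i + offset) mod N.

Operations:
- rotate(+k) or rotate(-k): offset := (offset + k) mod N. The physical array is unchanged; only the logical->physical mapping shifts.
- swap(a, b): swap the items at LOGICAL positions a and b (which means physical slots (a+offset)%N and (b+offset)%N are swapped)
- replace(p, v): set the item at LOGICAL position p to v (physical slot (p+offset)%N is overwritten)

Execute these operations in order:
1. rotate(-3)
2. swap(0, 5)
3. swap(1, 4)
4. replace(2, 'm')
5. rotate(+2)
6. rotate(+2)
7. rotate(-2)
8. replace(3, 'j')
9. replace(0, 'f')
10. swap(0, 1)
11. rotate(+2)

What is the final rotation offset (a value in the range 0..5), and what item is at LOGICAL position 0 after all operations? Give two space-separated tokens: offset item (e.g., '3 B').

After op 1 (rotate(-3)): offset=3, physical=[A,B,C,D,E,F], logical=[D,E,F,A,B,C]
After op 2 (swap(0, 5)): offset=3, physical=[A,B,D,C,E,F], logical=[C,E,F,A,B,D]
After op 3 (swap(1, 4)): offset=3, physical=[A,E,D,C,B,F], logical=[C,B,F,A,E,D]
After op 4 (replace(2, 'm')): offset=3, physical=[A,E,D,C,B,m], logical=[C,B,m,A,E,D]
After op 5 (rotate(+2)): offset=5, physical=[A,E,D,C,B,m], logical=[m,A,E,D,C,B]
After op 6 (rotate(+2)): offset=1, physical=[A,E,D,C,B,m], logical=[E,D,C,B,m,A]
After op 7 (rotate(-2)): offset=5, physical=[A,E,D,C,B,m], logical=[m,A,E,D,C,B]
After op 8 (replace(3, 'j')): offset=5, physical=[A,E,j,C,B,m], logical=[m,A,E,j,C,B]
After op 9 (replace(0, 'f')): offset=5, physical=[A,E,j,C,B,f], logical=[f,A,E,j,C,B]
After op 10 (swap(0, 1)): offset=5, physical=[f,E,j,C,B,A], logical=[A,f,E,j,C,B]
After op 11 (rotate(+2)): offset=1, physical=[f,E,j,C,B,A], logical=[E,j,C,B,A,f]

Answer: 1 E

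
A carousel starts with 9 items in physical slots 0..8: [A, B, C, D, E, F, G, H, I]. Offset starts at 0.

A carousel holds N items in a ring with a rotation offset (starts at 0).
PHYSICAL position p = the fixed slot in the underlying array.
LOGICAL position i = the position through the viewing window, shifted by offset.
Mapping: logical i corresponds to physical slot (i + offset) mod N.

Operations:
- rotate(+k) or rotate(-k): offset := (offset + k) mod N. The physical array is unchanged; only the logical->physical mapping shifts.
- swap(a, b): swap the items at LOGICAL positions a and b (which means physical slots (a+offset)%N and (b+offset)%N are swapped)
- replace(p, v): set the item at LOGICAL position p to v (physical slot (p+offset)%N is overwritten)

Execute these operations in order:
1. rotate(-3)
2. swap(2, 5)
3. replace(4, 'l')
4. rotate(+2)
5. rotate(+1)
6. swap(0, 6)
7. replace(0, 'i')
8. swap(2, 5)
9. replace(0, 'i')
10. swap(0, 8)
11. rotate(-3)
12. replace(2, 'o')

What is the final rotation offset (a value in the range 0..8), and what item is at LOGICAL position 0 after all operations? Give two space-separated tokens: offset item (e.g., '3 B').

Answer: 6 A

Derivation:
After op 1 (rotate(-3)): offset=6, physical=[A,B,C,D,E,F,G,H,I], logical=[G,H,I,A,B,C,D,E,F]
After op 2 (swap(2, 5)): offset=6, physical=[A,B,I,D,E,F,G,H,C], logical=[G,H,C,A,B,I,D,E,F]
After op 3 (replace(4, 'l')): offset=6, physical=[A,l,I,D,E,F,G,H,C], logical=[G,H,C,A,l,I,D,E,F]
After op 4 (rotate(+2)): offset=8, physical=[A,l,I,D,E,F,G,H,C], logical=[C,A,l,I,D,E,F,G,H]
After op 5 (rotate(+1)): offset=0, physical=[A,l,I,D,E,F,G,H,C], logical=[A,l,I,D,E,F,G,H,C]
After op 6 (swap(0, 6)): offset=0, physical=[G,l,I,D,E,F,A,H,C], logical=[G,l,I,D,E,F,A,H,C]
After op 7 (replace(0, 'i')): offset=0, physical=[i,l,I,D,E,F,A,H,C], logical=[i,l,I,D,E,F,A,H,C]
After op 8 (swap(2, 5)): offset=0, physical=[i,l,F,D,E,I,A,H,C], logical=[i,l,F,D,E,I,A,H,C]
After op 9 (replace(0, 'i')): offset=0, physical=[i,l,F,D,E,I,A,H,C], logical=[i,l,F,D,E,I,A,H,C]
After op 10 (swap(0, 8)): offset=0, physical=[C,l,F,D,E,I,A,H,i], logical=[C,l,F,D,E,I,A,H,i]
After op 11 (rotate(-3)): offset=6, physical=[C,l,F,D,E,I,A,H,i], logical=[A,H,i,C,l,F,D,E,I]
After op 12 (replace(2, 'o')): offset=6, physical=[C,l,F,D,E,I,A,H,o], logical=[A,H,o,C,l,F,D,E,I]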